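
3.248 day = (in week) 0.464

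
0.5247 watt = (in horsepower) 0.0007036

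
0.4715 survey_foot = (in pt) 407.4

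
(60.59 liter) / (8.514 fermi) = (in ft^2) 7.66e+13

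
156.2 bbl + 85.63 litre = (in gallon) 6583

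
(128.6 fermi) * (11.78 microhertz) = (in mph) 3.389e-18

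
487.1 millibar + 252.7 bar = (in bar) 253.2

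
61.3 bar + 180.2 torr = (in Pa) 6.154e+06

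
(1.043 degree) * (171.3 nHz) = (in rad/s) 3.118e-09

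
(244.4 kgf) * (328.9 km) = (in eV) 4.92e+27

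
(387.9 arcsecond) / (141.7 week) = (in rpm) 2.095e-10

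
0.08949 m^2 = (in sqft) 0.9633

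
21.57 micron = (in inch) 0.0008492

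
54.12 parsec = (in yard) 1.826e+18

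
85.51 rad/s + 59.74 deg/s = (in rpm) 826.5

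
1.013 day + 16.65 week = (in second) 1.016e+07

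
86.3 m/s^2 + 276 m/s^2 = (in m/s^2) 362.3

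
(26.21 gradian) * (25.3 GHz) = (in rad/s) 1.042e+10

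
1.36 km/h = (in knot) 0.7343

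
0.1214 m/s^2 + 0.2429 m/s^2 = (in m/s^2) 0.3643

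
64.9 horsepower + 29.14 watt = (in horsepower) 64.94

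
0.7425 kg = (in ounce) 26.19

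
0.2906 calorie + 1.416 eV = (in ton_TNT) 2.906e-10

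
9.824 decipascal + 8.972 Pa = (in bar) 9.954e-05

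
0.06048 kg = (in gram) 60.48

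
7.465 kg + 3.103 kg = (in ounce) 372.8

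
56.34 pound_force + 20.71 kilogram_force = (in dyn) 4.537e+07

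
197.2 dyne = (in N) 0.001972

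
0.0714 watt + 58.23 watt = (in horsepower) 0.07818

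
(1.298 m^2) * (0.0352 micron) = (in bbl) 2.874e-07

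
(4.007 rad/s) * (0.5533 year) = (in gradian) 4.451e+09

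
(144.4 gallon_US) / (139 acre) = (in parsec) 3.149e-23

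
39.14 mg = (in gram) 0.03914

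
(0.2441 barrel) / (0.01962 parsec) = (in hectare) 6.41e-21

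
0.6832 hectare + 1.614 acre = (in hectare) 1.336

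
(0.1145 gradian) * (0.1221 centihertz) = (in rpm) 2.097e-05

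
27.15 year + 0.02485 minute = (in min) 1.427e+07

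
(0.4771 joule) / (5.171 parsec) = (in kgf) 3.049e-19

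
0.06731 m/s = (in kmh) 0.2423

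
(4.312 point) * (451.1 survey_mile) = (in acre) 0.2729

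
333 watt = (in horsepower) 0.4466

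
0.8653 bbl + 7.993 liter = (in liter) 145.6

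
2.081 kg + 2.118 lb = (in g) 3042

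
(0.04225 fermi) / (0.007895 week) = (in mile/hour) 1.979e-20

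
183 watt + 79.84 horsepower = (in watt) 5.972e+04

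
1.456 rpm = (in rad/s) 0.1525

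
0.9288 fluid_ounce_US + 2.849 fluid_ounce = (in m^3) 0.0001117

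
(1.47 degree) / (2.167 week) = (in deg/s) 1.122e-06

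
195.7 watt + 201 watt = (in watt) 396.7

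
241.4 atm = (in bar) 244.6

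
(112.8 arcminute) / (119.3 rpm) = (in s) 0.002626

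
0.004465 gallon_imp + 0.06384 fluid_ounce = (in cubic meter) 2.219e-05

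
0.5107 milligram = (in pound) 1.126e-06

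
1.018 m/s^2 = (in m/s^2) 1.018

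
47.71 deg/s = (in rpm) 7.952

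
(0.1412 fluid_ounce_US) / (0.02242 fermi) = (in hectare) 1.863e+07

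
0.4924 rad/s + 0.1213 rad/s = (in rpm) 5.86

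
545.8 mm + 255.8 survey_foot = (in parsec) 2.544e-15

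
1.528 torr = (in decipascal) 2037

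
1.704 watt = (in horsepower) 0.002285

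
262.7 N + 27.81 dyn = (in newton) 262.7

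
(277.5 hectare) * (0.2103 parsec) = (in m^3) 1.801e+22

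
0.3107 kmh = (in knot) 0.1678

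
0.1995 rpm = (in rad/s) 0.02089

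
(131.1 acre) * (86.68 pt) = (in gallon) 4.286e+06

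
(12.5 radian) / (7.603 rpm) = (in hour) 0.004361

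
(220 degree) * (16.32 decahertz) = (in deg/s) 3.59e+04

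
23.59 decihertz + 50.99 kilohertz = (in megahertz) 0.05099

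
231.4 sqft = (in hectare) 0.00215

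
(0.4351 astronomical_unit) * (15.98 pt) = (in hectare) 3.669e+04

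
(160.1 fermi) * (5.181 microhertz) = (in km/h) 2.986e-18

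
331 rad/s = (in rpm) 3161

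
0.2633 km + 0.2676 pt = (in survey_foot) 863.8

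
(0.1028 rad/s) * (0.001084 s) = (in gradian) 0.007094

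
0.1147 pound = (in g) 52.03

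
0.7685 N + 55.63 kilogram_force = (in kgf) 55.71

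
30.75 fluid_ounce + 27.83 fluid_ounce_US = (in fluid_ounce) 58.58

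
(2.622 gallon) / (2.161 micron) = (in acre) 1.135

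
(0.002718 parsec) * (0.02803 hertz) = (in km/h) 8.463e+12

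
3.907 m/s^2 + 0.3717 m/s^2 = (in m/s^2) 4.279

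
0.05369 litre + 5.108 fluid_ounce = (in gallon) 0.05409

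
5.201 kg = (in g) 5201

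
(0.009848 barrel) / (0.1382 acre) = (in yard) 3.062e-06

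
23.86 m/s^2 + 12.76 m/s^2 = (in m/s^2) 36.62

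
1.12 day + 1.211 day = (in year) 0.006386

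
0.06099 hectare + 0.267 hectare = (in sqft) 3.53e+04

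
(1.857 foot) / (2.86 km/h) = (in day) 8.246e-06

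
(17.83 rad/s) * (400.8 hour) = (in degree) 1.474e+09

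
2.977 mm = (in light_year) 3.147e-19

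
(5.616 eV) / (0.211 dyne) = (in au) 2.851e-24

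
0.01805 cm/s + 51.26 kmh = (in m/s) 14.24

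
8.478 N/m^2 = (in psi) 0.00123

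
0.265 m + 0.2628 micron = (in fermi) 2.65e+14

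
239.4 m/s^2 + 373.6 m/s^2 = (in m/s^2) 613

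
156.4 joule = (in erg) 1.564e+09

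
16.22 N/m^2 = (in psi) 0.002353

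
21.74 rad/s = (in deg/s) 1246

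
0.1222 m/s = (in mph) 0.2734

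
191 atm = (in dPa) 1.935e+08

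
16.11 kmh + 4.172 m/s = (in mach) 0.0254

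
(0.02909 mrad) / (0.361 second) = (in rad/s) 8.058e-05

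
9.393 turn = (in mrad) 5.902e+04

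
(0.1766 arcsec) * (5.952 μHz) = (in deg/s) 2.92e-10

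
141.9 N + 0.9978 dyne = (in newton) 141.9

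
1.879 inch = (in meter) 0.04773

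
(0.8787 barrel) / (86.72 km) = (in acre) 3.981e-10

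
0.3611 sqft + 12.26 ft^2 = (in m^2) 1.173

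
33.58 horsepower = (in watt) 2.504e+04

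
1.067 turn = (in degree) 384.1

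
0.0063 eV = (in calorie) 2.412e-22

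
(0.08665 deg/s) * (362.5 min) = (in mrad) 3.289e+04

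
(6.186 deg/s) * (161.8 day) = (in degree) 8.648e+07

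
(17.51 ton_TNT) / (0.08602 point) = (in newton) 2.414e+15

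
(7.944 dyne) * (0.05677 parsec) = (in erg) 1.392e+18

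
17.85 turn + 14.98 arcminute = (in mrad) 1.122e+05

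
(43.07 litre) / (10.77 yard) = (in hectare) 4.373e-07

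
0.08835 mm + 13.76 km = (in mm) 1.376e+07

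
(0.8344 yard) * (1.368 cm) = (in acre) 2.579e-06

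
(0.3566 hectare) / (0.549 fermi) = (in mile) 4.036e+15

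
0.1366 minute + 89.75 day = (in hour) 2154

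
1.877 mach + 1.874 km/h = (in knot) 1243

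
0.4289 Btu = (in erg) 4.525e+09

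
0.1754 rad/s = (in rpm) 1.675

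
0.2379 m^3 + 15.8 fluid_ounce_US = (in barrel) 1.499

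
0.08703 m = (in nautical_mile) 4.699e-05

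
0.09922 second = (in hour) 2.756e-05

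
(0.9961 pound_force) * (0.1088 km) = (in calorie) 115.2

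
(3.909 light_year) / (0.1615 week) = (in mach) 1.112e+09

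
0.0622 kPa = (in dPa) 622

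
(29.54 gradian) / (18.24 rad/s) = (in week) 4.206e-08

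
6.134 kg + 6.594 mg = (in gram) 6134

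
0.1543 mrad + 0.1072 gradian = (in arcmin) 6.319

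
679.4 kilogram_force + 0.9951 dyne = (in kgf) 679.4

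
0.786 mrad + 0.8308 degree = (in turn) 0.002433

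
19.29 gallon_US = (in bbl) 0.4593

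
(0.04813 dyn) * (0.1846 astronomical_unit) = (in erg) 1.329e+11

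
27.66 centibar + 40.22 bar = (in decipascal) 4.05e+07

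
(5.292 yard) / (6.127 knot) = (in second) 1.535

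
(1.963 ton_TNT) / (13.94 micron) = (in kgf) 6.008e+13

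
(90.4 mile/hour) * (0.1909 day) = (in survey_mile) 414.2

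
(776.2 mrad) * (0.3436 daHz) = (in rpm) 25.47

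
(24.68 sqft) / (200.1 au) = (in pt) 2.171e-10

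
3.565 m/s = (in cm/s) 356.5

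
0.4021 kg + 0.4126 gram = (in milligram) 4.025e+05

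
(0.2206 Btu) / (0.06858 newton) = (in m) 3394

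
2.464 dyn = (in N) 2.464e-05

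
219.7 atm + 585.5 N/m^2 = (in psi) 3229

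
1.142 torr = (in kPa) 0.1523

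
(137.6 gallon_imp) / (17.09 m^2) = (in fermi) 3.66e+13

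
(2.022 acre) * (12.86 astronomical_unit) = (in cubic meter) 1.574e+16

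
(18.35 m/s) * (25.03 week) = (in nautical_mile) 1.5e+05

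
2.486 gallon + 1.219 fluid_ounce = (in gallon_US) 2.496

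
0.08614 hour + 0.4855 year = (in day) 177.2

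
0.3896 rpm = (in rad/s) 0.0408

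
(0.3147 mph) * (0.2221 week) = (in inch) 7.44e+05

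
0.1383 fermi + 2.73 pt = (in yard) 0.001053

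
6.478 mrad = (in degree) 0.3712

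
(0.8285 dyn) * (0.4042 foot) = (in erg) 10.21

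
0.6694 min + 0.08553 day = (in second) 7430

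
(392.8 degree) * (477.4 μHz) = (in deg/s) 0.1875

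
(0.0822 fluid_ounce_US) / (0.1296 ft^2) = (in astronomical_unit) 1.35e-15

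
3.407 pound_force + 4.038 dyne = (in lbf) 3.407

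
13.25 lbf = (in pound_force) 13.25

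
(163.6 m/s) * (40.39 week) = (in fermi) 3.996e+24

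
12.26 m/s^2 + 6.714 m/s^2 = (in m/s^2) 18.97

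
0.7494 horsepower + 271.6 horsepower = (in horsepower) 272.3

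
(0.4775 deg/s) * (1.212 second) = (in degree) 0.5787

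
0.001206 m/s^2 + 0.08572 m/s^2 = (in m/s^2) 0.08693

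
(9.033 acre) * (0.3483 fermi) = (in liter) 1.273e-08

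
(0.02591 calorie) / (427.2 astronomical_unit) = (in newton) 1.696e-15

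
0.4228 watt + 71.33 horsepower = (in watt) 5.319e+04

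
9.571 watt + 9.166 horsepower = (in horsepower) 9.179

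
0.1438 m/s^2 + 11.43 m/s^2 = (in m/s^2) 11.57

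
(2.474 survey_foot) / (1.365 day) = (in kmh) 2.302e-05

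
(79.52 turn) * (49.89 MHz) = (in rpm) 2.38e+11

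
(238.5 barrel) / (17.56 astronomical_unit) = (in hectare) 1.443e-15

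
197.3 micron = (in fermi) 1.973e+11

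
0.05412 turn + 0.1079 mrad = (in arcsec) 7.016e+04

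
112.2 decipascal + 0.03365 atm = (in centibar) 3.421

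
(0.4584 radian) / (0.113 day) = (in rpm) 0.0004484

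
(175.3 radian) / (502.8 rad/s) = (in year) 1.106e-08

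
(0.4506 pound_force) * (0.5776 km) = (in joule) 1158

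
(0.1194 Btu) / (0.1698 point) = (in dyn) 2.103e+11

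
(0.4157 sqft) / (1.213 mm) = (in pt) 9.025e+04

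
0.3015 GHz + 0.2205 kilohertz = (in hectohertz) 3.015e+06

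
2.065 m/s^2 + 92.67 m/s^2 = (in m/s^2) 94.73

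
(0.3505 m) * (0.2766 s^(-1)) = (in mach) 0.0002847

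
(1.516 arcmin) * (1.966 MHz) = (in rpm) 8279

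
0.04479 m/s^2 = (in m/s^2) 0.04479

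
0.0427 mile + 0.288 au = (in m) 4.308e+10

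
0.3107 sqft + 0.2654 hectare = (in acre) 0.6558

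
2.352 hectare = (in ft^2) 2.532e+05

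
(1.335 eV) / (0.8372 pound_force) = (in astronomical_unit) 3.839e-31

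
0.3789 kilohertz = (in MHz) 0.0003789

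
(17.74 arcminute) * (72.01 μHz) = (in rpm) 3.548e-06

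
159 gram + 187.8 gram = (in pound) 0.7646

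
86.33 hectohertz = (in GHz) 8.633e-06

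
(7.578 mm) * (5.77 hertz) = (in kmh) 0.1574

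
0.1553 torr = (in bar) 0.000207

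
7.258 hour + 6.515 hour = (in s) 4.958e+04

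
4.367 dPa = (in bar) 4.367e-06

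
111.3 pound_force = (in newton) 495.1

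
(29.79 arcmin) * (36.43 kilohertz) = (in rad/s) 315.7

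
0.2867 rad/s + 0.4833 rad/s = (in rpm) 7.353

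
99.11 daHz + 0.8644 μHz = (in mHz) 9.911e+05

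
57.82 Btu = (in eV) 3.808e+23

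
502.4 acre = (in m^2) 2.033e+06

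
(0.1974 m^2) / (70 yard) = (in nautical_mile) 1.665e-06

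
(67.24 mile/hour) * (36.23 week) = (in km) 6.586e+05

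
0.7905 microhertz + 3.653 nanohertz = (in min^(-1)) 4.765e-05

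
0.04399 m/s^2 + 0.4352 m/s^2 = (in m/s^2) 0.4792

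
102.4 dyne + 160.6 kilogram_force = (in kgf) 160.6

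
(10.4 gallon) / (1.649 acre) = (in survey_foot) 1.935e-05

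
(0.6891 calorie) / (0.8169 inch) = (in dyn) 1.39e+07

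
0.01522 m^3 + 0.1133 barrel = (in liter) 33.23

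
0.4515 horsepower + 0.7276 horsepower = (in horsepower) 1.179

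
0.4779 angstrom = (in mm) 4.779e-08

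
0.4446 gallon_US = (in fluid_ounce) 56.91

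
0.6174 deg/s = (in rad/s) 0.01078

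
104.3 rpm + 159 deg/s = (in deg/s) 784.8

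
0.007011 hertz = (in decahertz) 0.0007011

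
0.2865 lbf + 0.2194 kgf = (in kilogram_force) 0.3494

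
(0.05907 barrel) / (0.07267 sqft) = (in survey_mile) 0.0008644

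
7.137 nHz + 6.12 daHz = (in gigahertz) 6.12e-08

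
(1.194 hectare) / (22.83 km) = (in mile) 0.000325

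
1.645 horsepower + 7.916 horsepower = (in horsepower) 9.561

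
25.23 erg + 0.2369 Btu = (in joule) 249.9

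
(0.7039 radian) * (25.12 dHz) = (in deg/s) 101.3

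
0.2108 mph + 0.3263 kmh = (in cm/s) 18.49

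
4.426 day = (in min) 6373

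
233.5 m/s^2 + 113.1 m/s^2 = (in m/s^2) 346.6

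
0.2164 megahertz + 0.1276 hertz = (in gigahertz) 0.0002164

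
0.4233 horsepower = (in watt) 315.7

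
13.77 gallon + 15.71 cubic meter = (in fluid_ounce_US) 5.33e+05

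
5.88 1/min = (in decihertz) 0.98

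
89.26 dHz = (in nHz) 8.926e+09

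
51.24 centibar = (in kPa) 51.24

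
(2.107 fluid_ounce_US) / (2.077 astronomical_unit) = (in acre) 4.956e-20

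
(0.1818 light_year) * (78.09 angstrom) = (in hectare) 1343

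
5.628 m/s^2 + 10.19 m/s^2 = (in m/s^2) 15.82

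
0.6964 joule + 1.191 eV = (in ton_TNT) 1.664e-10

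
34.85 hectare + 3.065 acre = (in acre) 89.18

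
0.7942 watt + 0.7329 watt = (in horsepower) 0.002048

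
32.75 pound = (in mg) 1.486e+07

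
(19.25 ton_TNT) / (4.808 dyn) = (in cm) 1.675e+17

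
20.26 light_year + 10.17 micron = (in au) 1.281e+06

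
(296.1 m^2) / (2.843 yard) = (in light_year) 1.204e-14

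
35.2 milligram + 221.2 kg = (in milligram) 2.212e+08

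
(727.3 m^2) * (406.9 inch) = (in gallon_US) 1.986e+06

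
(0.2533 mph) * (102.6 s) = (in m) 11.62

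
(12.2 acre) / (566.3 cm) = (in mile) 5.417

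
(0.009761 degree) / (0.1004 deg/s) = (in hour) 2.701e-05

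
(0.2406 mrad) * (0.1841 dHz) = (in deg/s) 0.0002538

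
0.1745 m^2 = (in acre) 4.312e-05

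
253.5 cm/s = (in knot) 4.928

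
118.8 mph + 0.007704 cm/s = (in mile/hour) 118.8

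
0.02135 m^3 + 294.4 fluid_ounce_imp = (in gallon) 7.85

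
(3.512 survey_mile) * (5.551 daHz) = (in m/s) 3.137e+05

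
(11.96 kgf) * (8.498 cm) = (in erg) 9.967e+07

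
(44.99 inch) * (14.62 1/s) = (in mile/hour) 37.37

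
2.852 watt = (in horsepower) 0.003825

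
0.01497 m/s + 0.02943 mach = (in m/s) 10.04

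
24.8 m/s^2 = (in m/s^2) 24.8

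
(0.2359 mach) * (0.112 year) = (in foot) 9.308e+08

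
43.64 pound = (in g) 1.979e+04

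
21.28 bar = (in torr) 1.596e+04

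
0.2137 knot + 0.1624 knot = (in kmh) 0.6965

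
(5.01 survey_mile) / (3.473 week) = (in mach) 1.127e-05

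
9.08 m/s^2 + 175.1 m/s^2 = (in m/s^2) 184.2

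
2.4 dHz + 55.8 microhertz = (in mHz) 240.1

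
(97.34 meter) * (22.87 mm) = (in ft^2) 23.96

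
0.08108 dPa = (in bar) 8.108e-08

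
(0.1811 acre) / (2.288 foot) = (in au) 7.025e-09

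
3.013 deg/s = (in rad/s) 0.05259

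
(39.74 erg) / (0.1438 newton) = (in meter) 2.764e-05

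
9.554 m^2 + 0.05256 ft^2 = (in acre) 0.002362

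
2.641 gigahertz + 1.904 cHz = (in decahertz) 2.641e+08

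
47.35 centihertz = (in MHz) 4.735e-07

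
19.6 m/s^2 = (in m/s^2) 19.6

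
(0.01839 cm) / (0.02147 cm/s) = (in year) 2.716e-08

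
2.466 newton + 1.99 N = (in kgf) 0.4544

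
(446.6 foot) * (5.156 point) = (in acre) 6.118e-05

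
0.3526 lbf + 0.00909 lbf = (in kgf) 0.1641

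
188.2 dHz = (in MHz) 1.882e-05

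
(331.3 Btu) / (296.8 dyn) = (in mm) 1.178e+11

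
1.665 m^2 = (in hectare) 0.0001665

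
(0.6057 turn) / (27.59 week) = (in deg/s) 1.307e-05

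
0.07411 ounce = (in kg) 0.002101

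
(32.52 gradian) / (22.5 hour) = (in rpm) 6.022e-05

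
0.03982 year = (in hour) 348.8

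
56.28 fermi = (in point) 1.595e-10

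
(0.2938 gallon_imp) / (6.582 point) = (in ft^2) 6.192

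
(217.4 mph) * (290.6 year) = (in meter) 8.907e+11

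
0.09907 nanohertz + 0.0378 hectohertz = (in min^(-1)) 226.8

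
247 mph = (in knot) 214.6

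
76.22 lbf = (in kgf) 34.57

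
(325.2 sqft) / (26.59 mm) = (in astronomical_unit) 7.595e-09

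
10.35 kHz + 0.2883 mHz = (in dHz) 1.035e+05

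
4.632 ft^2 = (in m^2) 0.4303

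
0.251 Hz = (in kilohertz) 0.000251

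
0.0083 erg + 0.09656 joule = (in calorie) 0.02308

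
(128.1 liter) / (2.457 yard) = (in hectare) 5.702e-06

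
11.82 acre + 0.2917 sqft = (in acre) 11.82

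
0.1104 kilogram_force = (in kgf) 0.1104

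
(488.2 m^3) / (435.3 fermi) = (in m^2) 1.122e+15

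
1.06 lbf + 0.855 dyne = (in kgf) 0.4808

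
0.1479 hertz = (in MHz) 1.479e-07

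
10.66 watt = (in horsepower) 0.0143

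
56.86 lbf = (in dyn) 2.529e+07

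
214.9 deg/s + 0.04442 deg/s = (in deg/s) 214.9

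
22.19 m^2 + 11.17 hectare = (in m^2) 1.117e+05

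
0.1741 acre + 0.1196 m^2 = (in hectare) 0.07047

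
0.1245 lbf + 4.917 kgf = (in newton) 48.77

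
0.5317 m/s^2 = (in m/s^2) 0.5317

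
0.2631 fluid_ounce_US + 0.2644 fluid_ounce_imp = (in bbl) 9.619e-05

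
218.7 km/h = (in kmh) 218.7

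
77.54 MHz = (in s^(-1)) 7.754e+07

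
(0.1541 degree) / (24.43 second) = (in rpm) 0.001051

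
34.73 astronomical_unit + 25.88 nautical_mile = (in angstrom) 5.196e+22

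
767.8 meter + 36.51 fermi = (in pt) 2.176e+06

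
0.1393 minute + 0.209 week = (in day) 1.463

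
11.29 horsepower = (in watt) 8419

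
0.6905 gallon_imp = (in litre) 3.139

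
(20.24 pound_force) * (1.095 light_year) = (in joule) 9.327e+17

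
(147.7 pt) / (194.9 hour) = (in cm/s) 7.426e-06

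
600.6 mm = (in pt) 1702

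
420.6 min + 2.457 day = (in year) 0.007532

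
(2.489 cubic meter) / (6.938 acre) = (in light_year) 9.37e-21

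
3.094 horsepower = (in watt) 2307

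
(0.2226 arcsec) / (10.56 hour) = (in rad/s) 2.839e-11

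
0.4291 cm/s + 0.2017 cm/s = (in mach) 1.853e-05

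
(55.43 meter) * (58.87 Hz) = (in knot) 6343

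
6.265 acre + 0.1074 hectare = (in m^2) 2.643e+04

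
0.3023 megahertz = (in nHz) 3.023e+14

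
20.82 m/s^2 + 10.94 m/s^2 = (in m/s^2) 31.76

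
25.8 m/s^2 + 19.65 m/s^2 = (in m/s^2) 45.45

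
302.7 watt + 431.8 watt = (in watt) 734.5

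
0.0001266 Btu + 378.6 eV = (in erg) 1.336e+06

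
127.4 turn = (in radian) 800.5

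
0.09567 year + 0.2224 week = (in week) 5.211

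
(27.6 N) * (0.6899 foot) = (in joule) 5.804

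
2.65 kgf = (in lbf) 5.842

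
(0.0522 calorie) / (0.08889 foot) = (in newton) 8.061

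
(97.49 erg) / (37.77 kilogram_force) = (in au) 1.759e-19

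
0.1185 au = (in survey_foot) 5.816e+10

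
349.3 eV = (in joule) 5.596e-17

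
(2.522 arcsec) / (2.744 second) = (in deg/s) 0.0002553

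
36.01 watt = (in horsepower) 0.04829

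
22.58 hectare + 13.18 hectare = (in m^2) 3.576e+05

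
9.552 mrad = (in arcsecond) 1970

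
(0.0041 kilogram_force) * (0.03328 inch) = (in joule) 3.399e-05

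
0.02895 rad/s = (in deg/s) 1.659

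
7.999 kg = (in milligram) 7.999e+06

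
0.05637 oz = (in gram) 1.598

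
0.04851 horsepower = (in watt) 36.17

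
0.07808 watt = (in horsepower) 0.0001047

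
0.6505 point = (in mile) 1.426e-07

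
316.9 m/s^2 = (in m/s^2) 316.9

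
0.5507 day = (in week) 0.07867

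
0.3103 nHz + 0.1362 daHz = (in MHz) 1.362e-06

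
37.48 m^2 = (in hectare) 0.003748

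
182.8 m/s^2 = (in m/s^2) 182.8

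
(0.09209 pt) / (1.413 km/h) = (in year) 2.625e-12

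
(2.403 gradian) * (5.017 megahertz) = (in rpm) 1.808e+06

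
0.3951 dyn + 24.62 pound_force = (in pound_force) 24.62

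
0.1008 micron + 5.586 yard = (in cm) 510.8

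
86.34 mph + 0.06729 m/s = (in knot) 75.16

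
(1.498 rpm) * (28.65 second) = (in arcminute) 1.545e+04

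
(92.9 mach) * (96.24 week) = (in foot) 6.041e+12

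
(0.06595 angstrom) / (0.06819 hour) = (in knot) 5.222e-14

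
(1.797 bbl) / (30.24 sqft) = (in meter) 0.1017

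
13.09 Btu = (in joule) 1.381e+04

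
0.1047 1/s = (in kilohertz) 0.0001047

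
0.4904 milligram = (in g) 0.0004904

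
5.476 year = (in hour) 4.797e+04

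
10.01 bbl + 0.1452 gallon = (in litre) 1592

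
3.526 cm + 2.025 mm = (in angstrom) 3.728e+08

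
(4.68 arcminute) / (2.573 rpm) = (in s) 0.005052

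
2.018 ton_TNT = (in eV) 5.27e+28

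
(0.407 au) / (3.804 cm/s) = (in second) 1.601e+12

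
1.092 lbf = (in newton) 4.857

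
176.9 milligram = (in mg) 176.9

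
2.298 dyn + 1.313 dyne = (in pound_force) 8.118e-06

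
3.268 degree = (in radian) 0.05704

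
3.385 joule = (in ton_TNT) 8.09e-10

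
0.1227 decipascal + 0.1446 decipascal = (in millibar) 0.0002673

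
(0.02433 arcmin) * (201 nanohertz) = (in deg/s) 8.151e-11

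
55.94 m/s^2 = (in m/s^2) 55.94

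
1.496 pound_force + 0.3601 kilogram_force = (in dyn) 1.019e+06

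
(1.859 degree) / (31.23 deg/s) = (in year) 1.888e-09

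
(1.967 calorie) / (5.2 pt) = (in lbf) 1009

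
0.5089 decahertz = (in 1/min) 305.3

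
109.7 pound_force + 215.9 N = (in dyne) 7.039e+07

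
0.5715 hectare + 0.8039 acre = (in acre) 2.216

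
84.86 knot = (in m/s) 43.66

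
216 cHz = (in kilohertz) 0.00216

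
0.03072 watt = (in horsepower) 4.12e-05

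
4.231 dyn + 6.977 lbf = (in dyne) 3.104e+06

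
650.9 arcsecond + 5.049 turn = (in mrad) 3.173e+04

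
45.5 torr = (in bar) 0.06066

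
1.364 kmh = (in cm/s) 37.89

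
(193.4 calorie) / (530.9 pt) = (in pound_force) 971.3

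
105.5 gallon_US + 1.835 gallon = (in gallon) 107.3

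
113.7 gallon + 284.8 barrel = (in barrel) 287.5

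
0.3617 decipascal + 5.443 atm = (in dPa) 5.515e+06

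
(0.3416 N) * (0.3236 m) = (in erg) 1.105e+06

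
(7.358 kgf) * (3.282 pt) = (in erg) 8.354e+05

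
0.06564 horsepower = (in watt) 48.95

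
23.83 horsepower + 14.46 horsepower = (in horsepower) 38.29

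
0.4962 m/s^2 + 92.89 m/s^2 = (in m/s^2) 93.39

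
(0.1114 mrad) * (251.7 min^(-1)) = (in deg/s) 0.02678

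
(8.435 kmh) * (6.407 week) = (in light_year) 9.597e-10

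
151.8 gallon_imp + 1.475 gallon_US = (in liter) 695.7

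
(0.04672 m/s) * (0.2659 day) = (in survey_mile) 0.6669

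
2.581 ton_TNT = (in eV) 6.74e+28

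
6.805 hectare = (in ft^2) 7.325e+05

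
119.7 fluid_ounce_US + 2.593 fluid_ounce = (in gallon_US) 0.9554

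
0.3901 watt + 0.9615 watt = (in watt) 1.352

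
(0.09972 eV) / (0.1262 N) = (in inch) 4.984e-18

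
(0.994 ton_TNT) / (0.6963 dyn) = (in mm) 5.973e+17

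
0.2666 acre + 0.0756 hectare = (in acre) 0.4534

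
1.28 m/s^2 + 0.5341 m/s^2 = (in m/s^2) 1.814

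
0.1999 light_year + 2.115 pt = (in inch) 7.446e+16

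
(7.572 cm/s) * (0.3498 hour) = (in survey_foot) 312.8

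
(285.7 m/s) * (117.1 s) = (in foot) 1.098e+05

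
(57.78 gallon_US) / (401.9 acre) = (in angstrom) 1345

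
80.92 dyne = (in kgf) 8.252e-05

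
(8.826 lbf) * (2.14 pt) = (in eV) 1.85e+17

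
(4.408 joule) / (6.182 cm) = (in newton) 71.3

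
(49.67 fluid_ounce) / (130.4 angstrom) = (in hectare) 11.26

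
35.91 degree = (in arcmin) 2155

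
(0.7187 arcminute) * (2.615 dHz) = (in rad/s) 5.467e-05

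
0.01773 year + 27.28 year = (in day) 9964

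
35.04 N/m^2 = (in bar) 0.0003504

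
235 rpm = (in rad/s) 24.61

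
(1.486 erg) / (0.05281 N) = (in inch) 0.0001108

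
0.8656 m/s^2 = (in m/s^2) 0.8656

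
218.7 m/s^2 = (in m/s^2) 218.7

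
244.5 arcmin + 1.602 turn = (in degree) 580.8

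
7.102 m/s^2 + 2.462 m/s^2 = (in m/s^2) 9.564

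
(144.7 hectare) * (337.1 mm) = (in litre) 4.878e+08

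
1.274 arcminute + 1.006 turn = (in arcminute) 2.173e+04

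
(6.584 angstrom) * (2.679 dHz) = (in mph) 3.946e-10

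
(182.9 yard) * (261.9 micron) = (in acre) 1.082e-05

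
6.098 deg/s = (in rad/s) 0.1064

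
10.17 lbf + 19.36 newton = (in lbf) 14.52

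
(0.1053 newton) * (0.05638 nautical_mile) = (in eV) 6.863e+19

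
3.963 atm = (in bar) 4.016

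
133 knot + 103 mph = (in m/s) 114.5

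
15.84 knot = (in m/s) 8.149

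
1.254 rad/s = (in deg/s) 71.85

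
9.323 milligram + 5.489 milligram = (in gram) 0.01481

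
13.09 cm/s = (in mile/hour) 0.2928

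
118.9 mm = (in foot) 0.3901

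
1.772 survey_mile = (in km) 2.852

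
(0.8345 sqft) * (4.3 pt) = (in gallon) 0.03107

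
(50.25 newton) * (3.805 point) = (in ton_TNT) 1.612e-11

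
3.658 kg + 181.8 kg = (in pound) 408.9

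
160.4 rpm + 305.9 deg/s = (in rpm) 211.4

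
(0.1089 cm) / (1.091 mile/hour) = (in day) 2.584e-08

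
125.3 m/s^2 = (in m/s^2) 125.3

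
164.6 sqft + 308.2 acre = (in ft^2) 1.343e+07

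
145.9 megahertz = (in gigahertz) 0.1459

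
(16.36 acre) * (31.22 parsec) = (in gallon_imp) 1.403e+25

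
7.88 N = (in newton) 7.88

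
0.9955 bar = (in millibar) 995.5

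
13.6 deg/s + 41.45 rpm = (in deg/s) 262.3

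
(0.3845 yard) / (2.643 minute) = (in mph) 0.004959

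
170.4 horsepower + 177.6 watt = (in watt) 1.272e+05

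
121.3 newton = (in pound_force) 27.27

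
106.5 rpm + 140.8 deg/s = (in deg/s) 779.8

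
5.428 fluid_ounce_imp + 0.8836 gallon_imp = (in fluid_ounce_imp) 146.8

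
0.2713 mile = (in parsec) 1.415e-14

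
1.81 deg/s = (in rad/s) 0.03159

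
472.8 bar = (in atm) 466.6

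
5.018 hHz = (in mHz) 5.018e+05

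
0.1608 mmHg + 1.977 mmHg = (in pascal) 285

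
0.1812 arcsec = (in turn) 1.398e-07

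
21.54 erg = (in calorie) 5.148e-07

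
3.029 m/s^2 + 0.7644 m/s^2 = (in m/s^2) 3.793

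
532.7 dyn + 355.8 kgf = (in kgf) 355.8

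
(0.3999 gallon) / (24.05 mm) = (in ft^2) 0.6775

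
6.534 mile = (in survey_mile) 6.534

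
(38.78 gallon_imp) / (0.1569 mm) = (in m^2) 1124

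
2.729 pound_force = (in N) 12.14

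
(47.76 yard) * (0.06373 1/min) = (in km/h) 0.167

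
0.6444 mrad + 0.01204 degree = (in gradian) 0.0544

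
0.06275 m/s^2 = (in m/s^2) 0.06275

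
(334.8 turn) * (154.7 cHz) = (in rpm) 3.108e+04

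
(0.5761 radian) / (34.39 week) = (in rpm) 2.645e-07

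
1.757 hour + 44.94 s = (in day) 0.07373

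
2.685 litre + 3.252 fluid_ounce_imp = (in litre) 2.777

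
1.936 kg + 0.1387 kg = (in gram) 2075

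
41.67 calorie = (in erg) 1.743e+09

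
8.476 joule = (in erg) 8.476e+07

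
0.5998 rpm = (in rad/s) 0.06281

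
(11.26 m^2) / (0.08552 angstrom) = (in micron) 1.317e+18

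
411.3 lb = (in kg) 186.6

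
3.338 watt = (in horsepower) 0.004476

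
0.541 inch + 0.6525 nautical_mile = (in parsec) 3.916e-14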